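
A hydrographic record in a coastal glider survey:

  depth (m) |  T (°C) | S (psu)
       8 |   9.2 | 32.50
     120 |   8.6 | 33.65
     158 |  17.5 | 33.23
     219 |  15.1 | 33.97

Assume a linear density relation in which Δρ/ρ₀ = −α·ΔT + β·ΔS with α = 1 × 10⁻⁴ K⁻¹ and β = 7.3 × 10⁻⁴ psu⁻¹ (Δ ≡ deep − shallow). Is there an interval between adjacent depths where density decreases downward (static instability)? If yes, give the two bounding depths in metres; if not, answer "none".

120–158 m

Evaluate Δρ/ρ₀ = −αΔT + βΔS across each adjacent pair:
  8–120 m: −αΔT+βΔS = −(1 × 10⁻⁴)(-0.6)+(7.3 × 10⁻⁴)(+1.15) = 9.0 × 10⁻⁴ → stable
  120–158 m: −αΔT+βΔS = −(1 × 10⁻⁴)(+8.9)+(7.3 × 10⁻⁴)(-0.42) = -1.2 × 10⁻³ → UNSTABLE
  158–219 m: −αΔT+βΔS = −(1 × 10⁻⁴)(-2.4)+(7.3 × 10⁻⁴)(+0.74) = 7.8 × 10⁻⁴ → stable
The 120–158 m interval has Δρ < 0: lighter water underlies denser water.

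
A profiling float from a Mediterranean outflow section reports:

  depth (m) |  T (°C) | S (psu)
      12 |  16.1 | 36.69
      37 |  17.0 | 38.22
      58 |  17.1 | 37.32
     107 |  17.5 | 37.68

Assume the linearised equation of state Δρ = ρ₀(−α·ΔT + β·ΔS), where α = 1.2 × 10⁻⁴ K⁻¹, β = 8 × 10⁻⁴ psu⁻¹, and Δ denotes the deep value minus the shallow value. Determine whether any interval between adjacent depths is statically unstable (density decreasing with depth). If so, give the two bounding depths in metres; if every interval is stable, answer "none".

Evaluate Δρ/ρ₀ = −αΔT + βΔS across each adjacent pair:
  12–37 m: −αΔT+βΔS = −(1.2 × 10⁻⁴)(+0.9)+(8 × 10⁻⁴)(+1.53) = 1.1 × 10⁻³ → stable
  37–58 m: −αΔT+βΔS = −(1.2 × 10⁻⁴)(+0.1)+(8 × 10⁻⁴)(-0.90) = -7.3 × 10⁻⁴ → UNSTABLE
  58–107 m: −αΔT+βΔS = −(1.2 × 10⁻⁴)(+0.4)+(8 × 10⁻⁴)(+0.36) = 2.4 × 10⁻⁴ → stable
The 37–58 m interval has Δρ < 0: lighter water underlies denser water.

37–58 m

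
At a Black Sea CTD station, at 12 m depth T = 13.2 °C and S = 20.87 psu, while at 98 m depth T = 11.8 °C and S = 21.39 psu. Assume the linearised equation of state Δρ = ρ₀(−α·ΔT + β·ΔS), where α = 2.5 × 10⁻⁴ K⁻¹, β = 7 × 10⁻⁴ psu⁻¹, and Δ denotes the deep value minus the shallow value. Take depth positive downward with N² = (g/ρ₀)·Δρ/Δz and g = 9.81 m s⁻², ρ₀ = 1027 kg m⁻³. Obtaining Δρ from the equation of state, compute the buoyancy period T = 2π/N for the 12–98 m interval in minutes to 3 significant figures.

11.6 min

ΔT = -1.4 K, ΔS = +0.52 psu (deep − shallow).
Δρ/ρ₀ = −αΔT + βΔS = 3.50 × 10⁻⁴ + 3.64 × 10⁻⁴ = 7.14 × 10⁻⁴, so Δρ ≈ 0.7333 kg m⁻³.
N² = (g/ρ₀)·Δρ/Δz = g·(Δρ/ρ₀)/Δz = 9.81 × 7.14 × 10⁻⁴ / 86 = 8.1446 × 10⁻⁵ s⁻².
N = √(8.1446 × 10⁻⁵) = 9.0247 × 10⁻³ rad s⁻¹ → T = 2π/N = 696.22 s = 11.604 min ≈ 11.6 min.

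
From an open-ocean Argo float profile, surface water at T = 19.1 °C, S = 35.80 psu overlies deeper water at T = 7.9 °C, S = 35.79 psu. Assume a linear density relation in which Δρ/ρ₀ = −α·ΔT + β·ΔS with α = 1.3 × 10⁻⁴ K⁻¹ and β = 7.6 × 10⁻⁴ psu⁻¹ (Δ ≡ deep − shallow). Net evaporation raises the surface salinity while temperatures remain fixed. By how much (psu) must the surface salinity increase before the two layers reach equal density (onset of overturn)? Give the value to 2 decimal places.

1.91 psu

Neutral buoyancy requires −α(T_deep − T_surf) + β(S_deep − S_surf′) = 0.
S_surf′ = S_deep − (α/β)·ΔT = 35.79 − (1.3 × 10⁻⁴/7.6 × 10⁻⁴)·(-11.2) = 37.7058 psu.
Increase required: 37.7058 − 35.80 = 1.9058 psu.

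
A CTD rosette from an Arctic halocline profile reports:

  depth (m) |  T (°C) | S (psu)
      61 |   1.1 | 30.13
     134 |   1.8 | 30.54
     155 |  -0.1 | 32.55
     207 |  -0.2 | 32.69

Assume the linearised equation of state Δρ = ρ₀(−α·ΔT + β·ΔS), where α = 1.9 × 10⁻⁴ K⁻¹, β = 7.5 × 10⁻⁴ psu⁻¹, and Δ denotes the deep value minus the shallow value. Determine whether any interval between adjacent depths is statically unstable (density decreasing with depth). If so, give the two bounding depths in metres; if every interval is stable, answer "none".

none

Evaluate Δρ/ρ₀ = −αΔT + βΔS across each adjacent pair:
  61–134 m: −αΔT+βΔS = −(1.9 × 10⁻⁴)(+0.7)+(7.5 × 10⁻⁴)(+0.41) = 1.7 × 10⁻⁴ → stable
  134–155 m: −αΔT+βΔS = −(1.9 × 10⁻⁴)(-1.9)+(7.5 × 10⁻⁴)(+2.01) = 1.9 × 10⁻³ → stable
  155–207 m: −αΔT+βΔS = −(1.9 × 10⁻⁴)(-0.1)+(7.5 × 10⁻⁴)(+0.14) = 1.2 × 10⁻⁴ → stable
Every interval has Δρ > 0: the column is stably stratified throughout.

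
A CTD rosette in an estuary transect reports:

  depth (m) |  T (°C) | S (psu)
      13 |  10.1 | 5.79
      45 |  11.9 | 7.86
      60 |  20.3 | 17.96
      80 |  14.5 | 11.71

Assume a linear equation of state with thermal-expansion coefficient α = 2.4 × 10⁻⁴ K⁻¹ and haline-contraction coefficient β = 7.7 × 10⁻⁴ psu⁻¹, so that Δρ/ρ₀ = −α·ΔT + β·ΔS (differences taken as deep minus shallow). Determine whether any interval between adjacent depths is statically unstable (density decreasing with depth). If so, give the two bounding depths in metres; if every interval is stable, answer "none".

60–80 m

Evaluate Δρ/ρ₀ = −αΔT + βΔS across each adjacent pair:
  13–45 m: −αΔT+βΔS = −(2.4 × 10⁻⁴)(+1.8)+(7.7 × 10⁻⁴)(+2.07) = 1.2 × 10⁻³ → stable
  45–60 m: −αΔT+βΔS = −(2.4 × 10⁻⁴)(+8.4)+(7.7 × 10⁻⁴)(+10.10) = 5.8 × 10⁻³ → stable
  60–80 m: −αΔT+βΔS = −(2.4 × 10⁻⁴)(-5.8)+(7.7 × 10⁻⁴)(-6.25) = -3.4 × 10⁻³ → UNSTABLE
The 60–80 m interval has Δρ < 0: lighter water underlies denser water.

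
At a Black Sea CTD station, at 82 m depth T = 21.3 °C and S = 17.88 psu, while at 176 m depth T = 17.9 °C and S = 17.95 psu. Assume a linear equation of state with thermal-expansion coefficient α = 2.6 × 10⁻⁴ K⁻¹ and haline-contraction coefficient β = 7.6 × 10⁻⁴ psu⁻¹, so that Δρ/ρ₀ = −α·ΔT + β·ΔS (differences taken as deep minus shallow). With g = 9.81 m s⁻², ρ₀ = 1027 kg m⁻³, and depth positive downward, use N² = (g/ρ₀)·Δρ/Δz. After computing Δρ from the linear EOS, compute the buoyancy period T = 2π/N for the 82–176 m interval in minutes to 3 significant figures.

ΔT = -3.4 K, ΔS = +0.07 psu (deep − shallow).
Δρ/ρ₀ = −αΔT + βΔS = 8.84 × 10⁻⁴ + 5.32 × 10⁻⁵ = 9.372 × 10⁻⁴, so Δρ ≈ 0.9625 kg m⁻³.
N² = (g/ρ₀)·Δρ/Δz = g·(Δρ/ρ₀)/Δz = 9.81 × 9.372 × 10⁻⁴ / 94 = 9.7808 × 10⁻⁵ s⁻².
N = √(9.7808 × 10⁻⁵) = 9.8898 × 10⁻³ rad s⁻¹ → T = 2π/N = 635.32 s = 10.589 min ≈ 10.6 min.

10.6 min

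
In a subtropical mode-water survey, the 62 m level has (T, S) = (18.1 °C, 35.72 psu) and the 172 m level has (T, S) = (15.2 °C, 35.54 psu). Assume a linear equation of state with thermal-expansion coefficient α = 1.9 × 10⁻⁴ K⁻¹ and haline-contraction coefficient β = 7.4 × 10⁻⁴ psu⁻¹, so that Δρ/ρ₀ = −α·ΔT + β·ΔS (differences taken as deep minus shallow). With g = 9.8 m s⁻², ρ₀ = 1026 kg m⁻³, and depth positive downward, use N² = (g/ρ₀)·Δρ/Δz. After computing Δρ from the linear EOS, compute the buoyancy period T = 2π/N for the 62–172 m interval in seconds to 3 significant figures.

1.03 × 10³ s

ΔT = -2.9 K, ΔS = -0.18 psu (deep − shallow).
Δρ/ρ₀ = −αΔT + βΔS = 5.51 × 10⁻⁴ − 1.332 × 10⁻⁴ = 4.178 × 10⁻⁴, so Δρ ≈ 0.4287 kg m⁻³.
N² = (g/ρ₀)·Δρ/Δz = g·(Δρ/ρ₀)/Δz = 9.8 × 4.178 × 10⁻⁴ / 110 = 3.7222 × 10⁻⁵ s⁻².
N = √(3.7222 × 10⁻⁵) = 6.1010 × 10⁻³ rad s⁻¹ → T = 2π/N = 1.0299 × 10³ s ≈ 1.03 × 10³ s.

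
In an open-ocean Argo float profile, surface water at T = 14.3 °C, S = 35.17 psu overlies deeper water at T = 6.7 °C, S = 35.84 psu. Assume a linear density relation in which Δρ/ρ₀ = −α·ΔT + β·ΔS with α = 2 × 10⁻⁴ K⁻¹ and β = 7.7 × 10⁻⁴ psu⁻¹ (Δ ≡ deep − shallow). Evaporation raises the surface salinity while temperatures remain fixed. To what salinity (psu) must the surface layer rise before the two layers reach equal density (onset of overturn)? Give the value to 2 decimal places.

Neutral buoyancy requires −α(T_deep − T_surf) + β(S_deep − S_surf′) = 0.
S_surf′ = S_deep − (α/β)·ΔT = 35.84 − (2 × 10⁻⁴/7.7 × 10⁻⁴)·(-7.6) = 37.8140 psu.
Increase required: 37.8140 − 35.17 = 2.6440 psu.

37.81 psu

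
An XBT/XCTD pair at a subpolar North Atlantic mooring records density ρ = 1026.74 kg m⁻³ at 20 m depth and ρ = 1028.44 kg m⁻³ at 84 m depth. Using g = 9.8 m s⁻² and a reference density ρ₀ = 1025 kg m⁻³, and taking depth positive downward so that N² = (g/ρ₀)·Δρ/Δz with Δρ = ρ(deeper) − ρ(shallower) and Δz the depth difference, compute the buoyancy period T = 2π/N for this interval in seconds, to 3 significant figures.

Δρ = 1028.44 − 1026.74 = 1.70 kg m⁻³ over Δz = 84 − 20 = 64 m.
N² = (9.8/1025) × (1.70/64) = 2.5396 × 10⁻⁴ s⁻².
N = √(2.5396 × 10⁻⁴) = 0.015936 rad s⁻¹, so T = 2π/N = 394.28 s ≈ 394 s.

394 s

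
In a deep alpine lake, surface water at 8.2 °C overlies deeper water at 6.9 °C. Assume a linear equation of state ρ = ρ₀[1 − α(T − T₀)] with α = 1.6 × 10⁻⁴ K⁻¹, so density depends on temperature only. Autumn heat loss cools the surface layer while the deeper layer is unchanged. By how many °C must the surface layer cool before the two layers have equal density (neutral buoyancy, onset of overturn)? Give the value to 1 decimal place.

With temperature the only control, equal density requires T_surf′ = T_deep.
T_surf′ = 6.9 °C.
Cooling required: 8.2 − 6.9 = 1.3 °C.

1.3 °C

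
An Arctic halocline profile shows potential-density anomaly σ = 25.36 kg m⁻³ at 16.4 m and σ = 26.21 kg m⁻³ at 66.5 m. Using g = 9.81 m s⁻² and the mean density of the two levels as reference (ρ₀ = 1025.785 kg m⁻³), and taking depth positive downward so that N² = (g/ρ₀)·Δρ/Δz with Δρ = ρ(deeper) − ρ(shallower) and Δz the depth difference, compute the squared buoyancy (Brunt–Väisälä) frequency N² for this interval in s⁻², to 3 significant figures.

1.62 × 10⁻⁴ s⁻²

Δρ = 1026.21 − 1025.36 = 0.85 kg m⁻³ over Δz = 66.5 − 16.4 = 50.1 m.
N² = (9.81/1025.785) × (0.85/50.1) = 1.6225 × 10⁻⁴ s⁻² ≈ 1.62 × 10⁻⁴ s⁻².
N² > 0, so the interval is statically stable.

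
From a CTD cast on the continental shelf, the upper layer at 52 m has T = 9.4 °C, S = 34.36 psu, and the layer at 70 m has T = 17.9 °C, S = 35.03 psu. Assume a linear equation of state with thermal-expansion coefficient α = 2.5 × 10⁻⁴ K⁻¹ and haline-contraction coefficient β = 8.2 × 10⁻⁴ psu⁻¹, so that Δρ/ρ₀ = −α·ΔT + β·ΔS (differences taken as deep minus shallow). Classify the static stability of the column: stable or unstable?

unstable

ΔT = 17.9 − 9.4 = +8.5 K and ΔS = 35.03 − 34.36 = +0.67 psu (deep − shallow).
−αΔT = -2.125 × 10⁻³; βΔS = 5.494 × 10⁻⁴; sum Δρ/ρ₀ = -1.5756 × 10⁻³.
Δρ/ρ₀ < 0, so Δρ < 0: deeper water is lighter → statically unstable; the column would overturn.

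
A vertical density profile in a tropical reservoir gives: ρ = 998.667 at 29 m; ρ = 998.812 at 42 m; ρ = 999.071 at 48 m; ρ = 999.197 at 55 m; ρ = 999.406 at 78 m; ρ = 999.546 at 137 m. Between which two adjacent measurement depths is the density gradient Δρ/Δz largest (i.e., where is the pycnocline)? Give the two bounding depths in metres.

42–48 m

Compute the density gradient over each adjacent pair:
  29–42 m: Δρ/Δz = 0.145/13 = 0.011 kg m⁻⁴
  42–48 m: Δρ/Δz = 0.259/6 = 0.043 kg m⁻⁴
  48–55 m: Δρ/Δz = 0.126/7 = 0.018 kg m⁻⁴
  55–78 m: Δρ/Δz = 0.209/23 = 9.1 × 10⁻³ kg m⁻⁴
  78–137 m: Δρ/Δz = 0.140/59 = 2.4 × 10⁻³ kg m⁻⁴
The largest gradient is in the 42–48 m interval — the pycnocline.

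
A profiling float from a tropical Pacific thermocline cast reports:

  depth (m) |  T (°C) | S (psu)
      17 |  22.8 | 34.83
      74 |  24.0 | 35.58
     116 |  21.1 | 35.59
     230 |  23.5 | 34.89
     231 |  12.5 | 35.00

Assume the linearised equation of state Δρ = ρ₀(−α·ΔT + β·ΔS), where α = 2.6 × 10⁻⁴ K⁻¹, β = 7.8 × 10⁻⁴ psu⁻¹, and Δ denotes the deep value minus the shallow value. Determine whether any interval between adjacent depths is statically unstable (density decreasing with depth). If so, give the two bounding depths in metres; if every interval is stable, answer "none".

Evaluate Δρ/ρ₀ = −αΔT + βΔS across each adjacent pair:
  17–74 m: −αΔT+βΔS = −(2.6 × 10⁻⁴)(+1.2)+(7.8 × 10⁻⁴)(+0.75) = 2.7 × 10⁻⁴ → stable
  74–116 m: −αΔT+βΔS = −(2.6 × 10⁻⁴)(-2.9)+(7.8 × 10⁻⁴)(+0.01) = 7.6 × 10⁻⁴ → stable
  116–230 m: −αΔT+βΔS = −(2.6 × 10⁻⁴)(+2.4)+(7.8 × 10⁻⁴)(-0.70) = -1.2 × 10⁻³ → UNSTABLE
  230–231 m: −αΔT+βΔS = −(2.6 × 10⁻⁴)(-11.0)+(7.8 × 10⁻⁴)(+0.11) = 2.9 × 10⁻³ → stable
The 116–230 m interval has Δρ < 0: lighter water underlies denser water.

116–230 m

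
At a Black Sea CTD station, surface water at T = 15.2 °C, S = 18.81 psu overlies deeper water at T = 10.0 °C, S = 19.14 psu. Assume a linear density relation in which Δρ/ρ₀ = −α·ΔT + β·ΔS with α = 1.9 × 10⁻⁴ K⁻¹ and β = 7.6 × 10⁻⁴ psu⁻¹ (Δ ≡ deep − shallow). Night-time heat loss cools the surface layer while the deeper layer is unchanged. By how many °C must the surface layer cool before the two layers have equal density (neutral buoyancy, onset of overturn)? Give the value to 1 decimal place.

6.5 °C

Neutral buoyancy requires Δρ = 0, i.e. −α(T_deep − T_surf′) + β(S_deep − S_surf) = 0.
T_surf′ = T_deep − (β/α)·ΔS = 10.0 − (7.6 × 10⁻⁴/1.9 × 10⁻⁴)·(+0.33) = 8.680 °C.
Cooling required: 15.2 − (8.680) = 6.520 °C.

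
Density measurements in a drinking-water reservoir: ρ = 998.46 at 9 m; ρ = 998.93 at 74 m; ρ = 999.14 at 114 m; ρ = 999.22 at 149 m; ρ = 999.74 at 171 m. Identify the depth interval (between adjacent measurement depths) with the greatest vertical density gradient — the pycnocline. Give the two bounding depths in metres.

Compute the density gradient over each adjacent pair:
  9–74 m: Δρ/Δz = 0.47/65 = 7.2 × 10⁻³ kg m⁻⁴
  74–114 m: Δρ/Δz = 0.21/40 = 5.2 × 10⁻³ kg m⁻⁴
  114–149 m: Δρ/Δz = 0.08/35 = 2.3 × 10⁻³ kg m⁻⁴
  149–171 m: Δρ/Δz = 0.52/22 = 0.024 kg m⁻⁴
The largest gradient is in the 149–171 m interval — the pycnocline.

149–171 m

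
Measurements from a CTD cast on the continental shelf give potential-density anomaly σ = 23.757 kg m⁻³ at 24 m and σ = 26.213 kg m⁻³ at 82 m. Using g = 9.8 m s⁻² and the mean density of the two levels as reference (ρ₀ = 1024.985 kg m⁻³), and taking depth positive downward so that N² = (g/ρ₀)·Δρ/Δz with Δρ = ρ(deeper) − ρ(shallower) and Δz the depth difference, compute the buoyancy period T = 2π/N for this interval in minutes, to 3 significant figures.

Δρ = 1026.213 − 1023.757 = 2.456 kg m⁻³ over Δz = 82 − 24 = 58 m.
N² = (9.8/1024.985) × (2.456/58) = 4.0486 × 10⁻⁴ s⁻².
N = √(4.0486 × 10⁻⁴) = 0.020121 rad s⁻¹, so T = 2π/N = 312.27 s = 5.2045 min ≈ 5.20 min.

5.20 min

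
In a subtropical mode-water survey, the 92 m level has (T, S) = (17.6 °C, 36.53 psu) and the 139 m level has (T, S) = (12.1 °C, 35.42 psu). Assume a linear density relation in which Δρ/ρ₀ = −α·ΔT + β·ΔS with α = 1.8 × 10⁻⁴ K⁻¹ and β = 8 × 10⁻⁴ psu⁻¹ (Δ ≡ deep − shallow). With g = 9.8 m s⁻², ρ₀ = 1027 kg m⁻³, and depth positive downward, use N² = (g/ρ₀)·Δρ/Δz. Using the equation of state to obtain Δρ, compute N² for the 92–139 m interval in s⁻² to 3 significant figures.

ΔT = -5.5 K, ΔS = -1.11 psu (deep − shallow).
Δρ/ρ₀ = −αΔT + βΔS = 9.90 × 10⁻⁴ − 8.88 × 10⁻⁴ = 1.02 × 10⁻⁴, so Δρ ≈ 0.1048 kg m⁻³.
N² = (g/ρ₀)·Δρ/Δz = g·(Δρ/ρ₀)/Δz = 9.8 × 1.02 × 10⁻⁴ / 47 = 2.1268 × 10⁻⁵ s⁻² ≈ 2.13 × 10⁻⁵ s⁻².

2.13 × 10⁻⁵ s⁻²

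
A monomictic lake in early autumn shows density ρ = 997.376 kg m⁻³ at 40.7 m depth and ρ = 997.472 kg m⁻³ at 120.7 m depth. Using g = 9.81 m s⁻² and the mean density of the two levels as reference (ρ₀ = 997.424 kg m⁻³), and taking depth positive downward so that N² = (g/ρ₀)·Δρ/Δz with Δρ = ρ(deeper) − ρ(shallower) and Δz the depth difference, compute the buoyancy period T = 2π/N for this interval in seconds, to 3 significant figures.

1.83 × 10³ s

Δρ = 997.472 − 997.376 = 0.096 kg m⁻³ over Δz = 120.7 − 40.7 = 80 m.
N² = (9.81/997.424) × (0.096/80) = 1.1802 × 10⁻⁵ s⁻².
N = √(1.1802 × 10⁻⁵) = 3.4354 × 10⁻³ rad s⁻¹, so T = 2π/N = 1.8290 × 10³ s ≈ 1.83 × 10³ s.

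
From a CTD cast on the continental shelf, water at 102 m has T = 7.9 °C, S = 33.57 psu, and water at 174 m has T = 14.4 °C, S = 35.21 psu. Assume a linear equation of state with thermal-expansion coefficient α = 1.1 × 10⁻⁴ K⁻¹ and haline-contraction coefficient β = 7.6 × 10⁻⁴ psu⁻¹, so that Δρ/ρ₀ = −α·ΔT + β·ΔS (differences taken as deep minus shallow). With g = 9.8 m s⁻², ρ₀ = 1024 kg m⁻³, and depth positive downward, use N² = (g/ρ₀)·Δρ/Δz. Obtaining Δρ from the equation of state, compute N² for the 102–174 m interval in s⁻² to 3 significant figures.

7.23 × 10⁻⁵ s⁻²

ΔT = +6.5 K, ΔS = +1.64 psu (deep − shallow).
Δρ/ρ₀ = −αΔT + βΔS = -7.15 × 10⁻⁴ + 1.2464 × 10⁻³ = 5.314 × 10⁻⁴, so Δρ ≈ 0.5442 kg m⁻³.
N² = (g/ρ₀)·Δρ/Δz = g·(Δρ/ρ₀)/Δz = 9.8 × 5.314 × 10⁻⁴ / 72 = 7.2329 × 10⁻⁵ s⁻² ≈ 7.23 × 10⁻⁵ s⁻².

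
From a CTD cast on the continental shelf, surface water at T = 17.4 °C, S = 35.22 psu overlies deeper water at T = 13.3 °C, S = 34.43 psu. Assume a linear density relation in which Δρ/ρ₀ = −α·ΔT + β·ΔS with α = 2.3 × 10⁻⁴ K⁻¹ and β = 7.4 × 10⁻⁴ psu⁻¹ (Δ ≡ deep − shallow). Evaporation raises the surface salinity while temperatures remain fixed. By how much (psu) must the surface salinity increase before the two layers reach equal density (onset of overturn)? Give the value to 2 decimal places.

0.48 psu

Neutral buoyancy requires −α(T_deep − T_surf) + β(S_deep − S_surf′) = 0.
S_surf′ = S_deep − (α/β)·ΔT = 34.43 − (2.3 × 10⁻⁴/7.4 × 10⁻⁴)·(-4.1) = 35.7043 psu.
Increase required: 35.7043 − 35.22 = 0.4843 psu.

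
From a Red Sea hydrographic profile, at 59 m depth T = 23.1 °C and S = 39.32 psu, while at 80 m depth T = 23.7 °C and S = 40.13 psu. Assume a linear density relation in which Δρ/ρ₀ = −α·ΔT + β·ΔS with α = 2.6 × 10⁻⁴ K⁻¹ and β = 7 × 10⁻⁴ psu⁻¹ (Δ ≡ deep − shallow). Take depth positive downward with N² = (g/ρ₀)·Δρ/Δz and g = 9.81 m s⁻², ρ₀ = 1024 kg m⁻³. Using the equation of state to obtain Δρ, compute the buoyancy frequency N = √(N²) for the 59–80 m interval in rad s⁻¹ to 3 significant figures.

0.0139 rad s⁻¹

ΔT = +0.6 K, ΔS = +0.81 psu (deep − shallow).
Δρ/ρ₀ = −αΔT + βΔS = -1.56 × 10⁻⁴ + 5.67 × 10⁻⁴ = 4.11 × 10⁻⁴, so Δρ ≈ 0.4209 kg m⁻³.
N² = (g/ρ₀)·Δρ/Δz = g·(Δρ/ρ₀)/Δz = 9.81 × 4.11 × 10⁻⁴ / 21 = 1.9200 × 10⁻⁴ s⁻².
N = √(1.9200 × 10⁻⁴) = 0.013856 rad s⁻¹ ≈ 0.0139 rad s⁻¹.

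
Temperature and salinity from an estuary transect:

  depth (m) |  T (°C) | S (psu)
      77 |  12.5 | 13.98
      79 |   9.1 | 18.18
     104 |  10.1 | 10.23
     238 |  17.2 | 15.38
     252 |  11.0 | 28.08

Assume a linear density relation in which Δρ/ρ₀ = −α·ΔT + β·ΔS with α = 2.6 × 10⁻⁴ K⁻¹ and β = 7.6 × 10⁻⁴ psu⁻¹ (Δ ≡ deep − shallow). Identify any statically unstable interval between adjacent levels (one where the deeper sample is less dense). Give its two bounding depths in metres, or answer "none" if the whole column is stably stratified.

Evaluate Δρ/ρ₀ = −αΔT + βΔS across each adjacent pair:
  77–79 m: −αΔT+βΔS = −(2.6 × 10⁻⁴)(-3.4)+(7.6 × 10⁻⁴)(+4.20) = 4.1 × 10⁻³ → stable
  79–104 m: −αΔT+βΔS = −(2.6 × 10⁻⁴)(+1.0)+(7.6 × 10⁻⁴)(-7.95) = -6.3 × 10⁻³ → UNSTABLE
  104–238 m: −αΔT+βΔS = −(2.6 × 10⁻⁴)(+7.1)+(7.6 × 10⁻⁴)(+5.15) = 2.1 × 10⁻³ → stable
  238–252 m: −αΔT+βΔS = −(2.6 × 10⁻⁴)(-6.2)+(7.6 × 10⁻⁴)(+12.70) = 0.011 → stable
The 79–104 m interval has Δρ < 0: lighter water underlies denser water.

79–104 m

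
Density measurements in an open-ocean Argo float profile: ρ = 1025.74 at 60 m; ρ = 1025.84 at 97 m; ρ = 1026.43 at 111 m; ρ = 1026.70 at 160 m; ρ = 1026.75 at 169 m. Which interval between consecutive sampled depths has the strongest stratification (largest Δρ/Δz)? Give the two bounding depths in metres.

97–111 m

Compute the density gradient over each adjacent pair:
  60–97 m: Δρ/Δz = 0.10/37 = 2.7 × 10⁻³ kg m⁻⁴
  97–111 m: Δρ/Δz = 0.59/14 = 0.042 kg m⁻⁴
  111–160 m: Δρ/Δz = 0.27/49 = 5.5 × 10⁻³ kg m⁻⁴
  160–169 m: Δρ/Δz = 0.05/9 = 5.6 × 10⁻³ kg m⁻⁴
The largest gradient is in the 97–111 m interval — the pycnocline.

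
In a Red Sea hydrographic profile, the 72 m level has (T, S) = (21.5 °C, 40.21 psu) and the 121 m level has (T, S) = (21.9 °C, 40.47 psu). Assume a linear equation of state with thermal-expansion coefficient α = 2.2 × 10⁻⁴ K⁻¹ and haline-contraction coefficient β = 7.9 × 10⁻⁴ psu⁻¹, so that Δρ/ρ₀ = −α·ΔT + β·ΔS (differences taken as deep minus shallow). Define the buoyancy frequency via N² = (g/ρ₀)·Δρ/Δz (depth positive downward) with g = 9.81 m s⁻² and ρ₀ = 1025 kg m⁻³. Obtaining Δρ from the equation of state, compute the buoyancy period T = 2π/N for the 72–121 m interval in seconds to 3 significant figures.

1.30 × 10³ s

ΔT = +0.4 K, ΔS = +0.26 psu (deep − shallow).
Δρ/ρ₀ = −αΔT + βΔS = -8.80 × 10⁻⁵ + 2.054 × 10⁻⁴ = 1.174 × 10⁻⁴, so Δρ ≈ 0.1203 kg m⁻³.
N² = (g/ρ₀)·Δρ/Δz = g·(Δρ/ρ₀)/Δz = 9.81 × 1.174 × 10⁻⁴ / 49 = 2.3504 × 10⁻⁵ s⁻².
N = √(2.3504 × 10⁻⁵) = 4.8481 × 10⁻³ rad s⁻¹ → T = 2π/N = 1.2960 × 10³ s ≈ 1.30 × 10³ s.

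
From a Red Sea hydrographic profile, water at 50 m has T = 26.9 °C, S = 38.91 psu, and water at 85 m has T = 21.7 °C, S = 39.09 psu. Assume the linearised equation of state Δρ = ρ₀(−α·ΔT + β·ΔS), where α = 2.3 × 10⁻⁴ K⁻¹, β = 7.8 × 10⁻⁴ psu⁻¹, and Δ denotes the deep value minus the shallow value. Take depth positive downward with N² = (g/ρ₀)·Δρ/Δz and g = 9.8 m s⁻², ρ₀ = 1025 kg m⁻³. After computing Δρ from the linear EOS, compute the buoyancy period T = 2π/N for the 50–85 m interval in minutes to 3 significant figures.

5.41 min

ΔT = -5.2 K, ΔS = +0.18 psu (deep − shallow).
Δρ/ρ₀ = −αΔT + βΔS = 1.196 × 10⁻³ + 1.404 × 10⁻⁴ = 1.3364 × 10⁻³, so Δρ ≈ 1.370 kg m⁻³.
N² = (g/ρ₀)·Δρ/Δz = g·(Δρ/ρ₀)/Δz = 9.8 × 1.3364 × 10⁻³ / 35 = 3.7419 × 10⁻⁴ s⁻².
N = √(3.7419 × 10⁻⁴) = 0.019344 rad s⁻¹ → T = 2π/N = 324.81 s = 5.4135 min ≈ 5.41 min.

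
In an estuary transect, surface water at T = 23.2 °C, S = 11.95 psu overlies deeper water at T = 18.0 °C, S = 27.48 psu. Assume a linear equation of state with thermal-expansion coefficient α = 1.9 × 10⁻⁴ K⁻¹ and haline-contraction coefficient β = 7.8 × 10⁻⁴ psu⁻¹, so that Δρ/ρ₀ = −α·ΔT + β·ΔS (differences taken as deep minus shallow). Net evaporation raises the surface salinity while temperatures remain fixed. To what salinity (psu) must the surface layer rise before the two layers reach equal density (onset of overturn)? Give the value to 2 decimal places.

28.75 psu

Neutral buoyancy requires −α(T_deep − T_surf) + β(S_deep − S_surf′) = 0.
S_surf′ = S_deep − (α/β)·ΔT = 27.48 − (1.9 × 10⁻⁴/7.8 × 10⁻⁴)·(-5.2) = 28.7467 psu.
Increase required: 28.7467 − 11.95 = 16.7967 psu.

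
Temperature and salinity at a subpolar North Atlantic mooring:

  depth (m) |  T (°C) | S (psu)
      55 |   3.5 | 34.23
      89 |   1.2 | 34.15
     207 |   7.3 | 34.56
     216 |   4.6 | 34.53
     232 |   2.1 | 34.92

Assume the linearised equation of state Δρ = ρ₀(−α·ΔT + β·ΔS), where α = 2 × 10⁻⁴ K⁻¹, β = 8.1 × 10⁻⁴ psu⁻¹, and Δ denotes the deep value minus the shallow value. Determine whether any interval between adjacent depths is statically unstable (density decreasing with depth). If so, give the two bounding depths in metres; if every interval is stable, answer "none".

Evaluate Δρ/ρ₀ = −αΔT + βΔS across each adjacent pair:
  55–89 m: −αΔT+βΔS = −(2 × 10⁻⁴)(-2.3)+(8.1 × 10⁻⁴)(-0.08) = 4.0 × 10⁻⁴ → stable
  89–207 m: −αΔT+βΔS = −(2 × 10⁻⁴)(+6.1)+(8.1 × 10⁻⁴)(+0.41) = -8.9 × 10⁻⁴ → UNSTABLE
  207–216 m: −αΔT+βΔS = −(2 × 10⁻⁴)(-2.7)+(8.1 × 10⁻⁴)(-0.03) = 5.2 × 10⁻⁴ → stable
  216–232 m: −αΔT+βΔS = −(2 × 10⁻⁴)(-2.5)+(8.1 × 10⁻⁴)(+0.39) = 8.2 × 10⁻⁴ → stable
The 89–207 m interval has Δρ < 0: lighter water underlies denser water.

89–207 m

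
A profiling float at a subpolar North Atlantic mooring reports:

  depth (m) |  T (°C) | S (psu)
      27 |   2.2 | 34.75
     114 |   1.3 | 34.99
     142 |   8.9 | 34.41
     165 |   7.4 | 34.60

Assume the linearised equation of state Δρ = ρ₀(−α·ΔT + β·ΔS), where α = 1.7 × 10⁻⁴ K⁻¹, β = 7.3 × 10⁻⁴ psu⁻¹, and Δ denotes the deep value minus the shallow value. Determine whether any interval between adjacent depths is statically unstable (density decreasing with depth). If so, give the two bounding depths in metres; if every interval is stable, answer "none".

114–142 m

Evaluate Δρ/ρ₀ = −αΔT + βΔS across each adjacent pair:
  27–114 m: −αΔT+βΔS = −(1.7 × 10⁻⁴)(-0.9)+(7.3 × 10⁻⁴)(+0.24) = 3.3 × 10⁻⁴ → stable
  114–142 m: −αΔT+βΔS = −(1.7 × 10⁻⁴)(+7.6)+(7.3 × 10⁻⁴)(-0.58) = -1.7 × 10⁻³ → UNSTABLE
  142–165 m: −αΔT+βΔS = −(1.7 × 10⁻⁴)(-1.5)+(7.3 × 10⁻⁴)(+0.19) = 3.9 × 10⁻⁴ → stable
The 114–142 m interval has Δρ < 0: lighter water underlies denser water.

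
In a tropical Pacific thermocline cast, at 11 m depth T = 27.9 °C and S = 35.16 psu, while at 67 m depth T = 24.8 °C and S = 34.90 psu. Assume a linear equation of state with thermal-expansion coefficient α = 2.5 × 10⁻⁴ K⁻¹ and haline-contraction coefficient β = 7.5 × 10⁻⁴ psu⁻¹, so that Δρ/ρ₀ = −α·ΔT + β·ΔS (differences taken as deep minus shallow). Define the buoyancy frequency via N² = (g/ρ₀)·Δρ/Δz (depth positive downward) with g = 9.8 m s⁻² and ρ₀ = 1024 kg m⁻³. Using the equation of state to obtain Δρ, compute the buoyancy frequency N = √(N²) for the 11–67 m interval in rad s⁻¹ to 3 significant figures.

0.0101 rad s⁻¹

ΔT = -3.1 K, ΔS = -0.26 psu (deep − shallow).
Δρ/ρ₀ = −αΔT + βΔS = 7.75 × 10⁻⁴ − 1.95 × 10⁻⁴ = 5.80 × 10⁻⁴, so Δρ ≈ 0.5939 kg m⁻³.
N² = (g/ρ₀)·Δρ/Δz = g·(Δρ/ρ₀)/Δz = 9.8 × 5.80 × 10⁻⁴ / 56 = 1.0150 × 10⁻⁴ s⁻².
N = √(1.0150 × 10⁻⁴) = 0.010075 rad s⁻¹ ≈ 0.0101 rad s⁻¹.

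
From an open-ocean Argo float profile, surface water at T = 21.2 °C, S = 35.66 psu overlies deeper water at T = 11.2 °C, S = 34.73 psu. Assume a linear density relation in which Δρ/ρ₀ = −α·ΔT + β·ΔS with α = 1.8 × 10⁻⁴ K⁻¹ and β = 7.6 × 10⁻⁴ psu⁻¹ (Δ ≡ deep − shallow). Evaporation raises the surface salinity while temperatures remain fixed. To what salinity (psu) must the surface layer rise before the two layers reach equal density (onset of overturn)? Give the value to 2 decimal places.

Neutral buoyancy requires −α(T_deep − T_surf) + β(S_deep − S_surf′) = 0.
S_surf′ = S_deep − (α/β)·ΔT = 34.73 − (1.8 × 10⁻⁴/7.6 × 10⁻⁴)·(-10.0) = 37.0984 psu.
Increase required: 37.0984 − 35.66 = 1.4384 psu.

37.10 psu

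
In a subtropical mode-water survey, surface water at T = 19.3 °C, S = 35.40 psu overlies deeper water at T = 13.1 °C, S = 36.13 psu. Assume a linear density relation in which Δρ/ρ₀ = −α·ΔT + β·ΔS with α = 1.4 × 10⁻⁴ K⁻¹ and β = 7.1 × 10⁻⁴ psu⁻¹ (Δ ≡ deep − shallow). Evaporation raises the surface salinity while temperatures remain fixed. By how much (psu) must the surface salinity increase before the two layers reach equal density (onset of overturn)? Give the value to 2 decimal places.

Neutral buoyancy requires −α(T_deep − T_surf) + β(S_deep − S_surf′) = 0.
S_surf′ = S_deep − (α/β)·ΔT = 36.13 − (1.4 × 10⁻⁴/7.1 × 10⁻⁴)·(-6.2) = 37.3525 psu.
Increase required: 37.3525 − 35.40 = 1.9525 psu.

1.95 psu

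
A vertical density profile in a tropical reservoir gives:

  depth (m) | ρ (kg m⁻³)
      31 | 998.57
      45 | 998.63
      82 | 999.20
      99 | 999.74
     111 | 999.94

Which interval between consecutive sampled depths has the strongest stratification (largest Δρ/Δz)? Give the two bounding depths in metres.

Compute the density gradient over each adjacent pair:
  31–45 m: Δρ/Δz = 0.06/14 = 4.3 × 10⁻³ kg m⁻⁴
  45–82 m: Δρ/Δz = 0.57/37 = 0.015 kg m⁻⁴
  82–99 m: Δρ/Δz = 0.54/17 = 0.032 kg m⁻⁴
  99–111 m: Δρ/Δz = 0.20/12 = 0.017 kg m⁻⁴
The largest gradient is in the 82–99 m interval — the pycnocline.

82–99 m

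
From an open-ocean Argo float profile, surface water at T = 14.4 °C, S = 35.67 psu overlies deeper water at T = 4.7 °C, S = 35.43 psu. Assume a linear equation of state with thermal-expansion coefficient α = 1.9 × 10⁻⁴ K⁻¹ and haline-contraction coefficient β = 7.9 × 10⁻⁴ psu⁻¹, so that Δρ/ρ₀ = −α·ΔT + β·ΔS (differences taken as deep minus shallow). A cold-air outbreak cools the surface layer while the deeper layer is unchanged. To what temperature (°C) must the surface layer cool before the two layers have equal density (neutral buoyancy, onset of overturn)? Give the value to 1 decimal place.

Neutral buoyancy requires Δρ = 0, i.e. −α(T_deep − T_surf′) + β(S_deep − S_surf) = 0.
T_surf′ = T_deep − (β/α)·ΔS = 4.7 − (7.9 × 10⁻⁴/1.9 × 10⁻⁴)·(-0.24) = 5.698 °C.
Cooling required: 14.4 − (5.698) = 8.702 °C.

5.7 °C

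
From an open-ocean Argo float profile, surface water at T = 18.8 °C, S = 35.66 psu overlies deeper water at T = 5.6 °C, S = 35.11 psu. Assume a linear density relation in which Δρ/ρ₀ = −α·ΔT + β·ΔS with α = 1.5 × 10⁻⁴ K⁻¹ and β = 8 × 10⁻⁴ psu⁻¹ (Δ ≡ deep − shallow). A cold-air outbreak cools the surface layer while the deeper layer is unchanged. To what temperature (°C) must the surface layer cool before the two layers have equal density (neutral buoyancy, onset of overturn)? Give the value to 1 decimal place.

8.5 °C

Neutral buoyancy requires Δρ = 0, i.e. −α(T_deep − T_surf′) + β(S_deep − S_surf) = 0.
T_surf′ = T_deep − (β/α)·ΔS = 5.6 − (8 × 10⁻⁴/1.5 × 10⁻⁴)·(-0.55) = 8.533 °C.
Cooling required: 18.8 − (8.533) = 10.267 °C.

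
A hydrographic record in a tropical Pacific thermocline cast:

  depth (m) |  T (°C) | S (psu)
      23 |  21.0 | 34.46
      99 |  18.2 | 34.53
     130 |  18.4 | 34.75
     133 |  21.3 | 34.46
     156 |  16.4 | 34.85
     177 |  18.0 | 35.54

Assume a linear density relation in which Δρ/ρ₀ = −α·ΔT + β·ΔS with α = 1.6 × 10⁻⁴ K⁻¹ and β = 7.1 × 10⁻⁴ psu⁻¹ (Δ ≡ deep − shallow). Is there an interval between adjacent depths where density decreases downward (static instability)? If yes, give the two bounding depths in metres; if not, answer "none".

130–133 m

Evaluate Δρ/ρ₀ = −αΔT + βΔS across each adjacent pair:
  23–99 m: −αΔT+βΔS = −(1.6 × 10⁻⁴)(-2.8)+(7.1 × 10⁻⁴)(+0.07) = 5.0 × 10⁻⁴ → stable
  99–130 m: −αΔT+βΔS = −(1.6 × 10⁻⁴)(+0.2)+(7.1 × 10⁻⁴)(+0.22) = 1.2 × 10⁻⁴ → stable
  130–133 m: −αΔT+βΔS = −(1.6 × 10⁻⁴)(+2.9)+(7.1 × 10⁻⁴)(-0.29) = -6.7 × 10⁻⁴ → UNSTABLE
  133–156 m: −αΔT+βΔS = −(1.6 × 10⁻⁴)(-4.9)+(7.1 × 10⁻⁴)(+0.39) = 1.1 × 10⁻³ → stable
  156–177 m: −αΔT+βΔS = −(1.6 × 10⁻⁴)(+1.6)+(7.1 × 10⁻⁴)(+0.69) = 2.3 × 10⁻⁴ → stable
The 130–133 m interval has Δρ < 0: lighter water underlies denser water.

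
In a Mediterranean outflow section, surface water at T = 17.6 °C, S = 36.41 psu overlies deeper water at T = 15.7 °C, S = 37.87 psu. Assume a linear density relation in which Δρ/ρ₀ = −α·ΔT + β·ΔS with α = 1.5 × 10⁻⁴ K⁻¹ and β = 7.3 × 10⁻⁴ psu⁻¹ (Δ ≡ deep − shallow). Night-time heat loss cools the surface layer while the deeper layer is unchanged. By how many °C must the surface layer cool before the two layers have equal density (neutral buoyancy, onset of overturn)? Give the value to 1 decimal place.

9.0 °C

Neutral buoyancy requires Δρ = 0, i.e. −α(T_deep − T_surf′) + β(S_deep − S_surf) = 0.
T_surf′ = T_deep − (β/α)·ΔS = 15.7 − (7.3 × 10⁻⁴/1.5 × 10⁻⁴)·(+1.46) = 8.595 °C.
Cooling required: 17.6 − (8.595) = 9.005 °C.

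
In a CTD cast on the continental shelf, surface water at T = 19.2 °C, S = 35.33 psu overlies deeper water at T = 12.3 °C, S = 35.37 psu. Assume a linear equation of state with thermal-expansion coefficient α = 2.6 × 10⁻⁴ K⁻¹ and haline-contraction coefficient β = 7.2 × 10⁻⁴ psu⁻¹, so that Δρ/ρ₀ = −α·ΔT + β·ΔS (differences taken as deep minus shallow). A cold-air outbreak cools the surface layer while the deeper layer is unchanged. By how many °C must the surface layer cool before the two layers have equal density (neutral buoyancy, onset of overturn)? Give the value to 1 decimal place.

Neutral buoyancy requires Δρ = 0, i.e. −α(T_deep − T_surf′) + β(S_deep − S_surf) = 0.
T_surf′ = T_deep − (β/α)·ΔS = 12.3 − (7.2 × 10⁻⁴/2.6 × 10⁻⁴)·(+0.04) = 12.189 °C.
Cooling required: 19.2 − (12.189) = 7.011 °C.

7.0 °C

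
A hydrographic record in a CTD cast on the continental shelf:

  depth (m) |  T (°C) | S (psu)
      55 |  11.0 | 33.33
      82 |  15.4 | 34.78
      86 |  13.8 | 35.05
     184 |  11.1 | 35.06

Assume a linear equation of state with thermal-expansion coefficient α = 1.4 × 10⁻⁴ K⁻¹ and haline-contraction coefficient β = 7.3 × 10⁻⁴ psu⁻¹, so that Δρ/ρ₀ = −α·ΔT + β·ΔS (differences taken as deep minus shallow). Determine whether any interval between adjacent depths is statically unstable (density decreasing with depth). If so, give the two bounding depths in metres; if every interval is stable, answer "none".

Evaluate Δρ/ρ₀ = −αΔT + βΔS across each adjacent pair:
  55–82 m: −αΔT+βΔS = −(1.4 × 10⁻⁴)(+4.4)+(7.3 × 10⁻⁴)(+1.45) = 4.4 × 10⁻⁴ → stable
  82–86 m: −αΔT+βΔS = −(1.4 × 10⁻⁴)(-1.6)+(7.3 × 10⁻⁴)(+0.27) = 4.2 × 10⁻⁴ → stable
  86–184 m: −αΔT+βΔS = −(1.4 × 10⁻⁴)(-2.7)+(7.3 × 10⁻⁴)(+0.01) = 3.9 × 10⁻⁴ → stable
Every interval has Δρ > 0: the column is stably stratified throughout.

none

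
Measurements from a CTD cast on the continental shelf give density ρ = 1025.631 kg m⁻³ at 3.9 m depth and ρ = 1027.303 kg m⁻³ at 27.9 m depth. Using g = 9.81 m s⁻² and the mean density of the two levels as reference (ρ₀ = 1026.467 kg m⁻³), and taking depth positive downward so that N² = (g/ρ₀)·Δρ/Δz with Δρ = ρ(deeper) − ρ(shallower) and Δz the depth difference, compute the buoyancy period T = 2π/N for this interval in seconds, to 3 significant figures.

Δρ = 1027.303 − 1025.631 = 1.672 kg m⁻³ over Δz = 27.9 − 3.9 = 24 m.
N² = (9.81/1026.467) × (1.672/24) = 6.6581 × 10⁻⁴ s⁻².
N = √(6.6581 × 10⁻⁴) = 0.025803 rad s⁻¹, so T = 2π/N = 243.51 s ≈ 244 s.
Since Δρ > 0 the layer is stably stratified.

244 s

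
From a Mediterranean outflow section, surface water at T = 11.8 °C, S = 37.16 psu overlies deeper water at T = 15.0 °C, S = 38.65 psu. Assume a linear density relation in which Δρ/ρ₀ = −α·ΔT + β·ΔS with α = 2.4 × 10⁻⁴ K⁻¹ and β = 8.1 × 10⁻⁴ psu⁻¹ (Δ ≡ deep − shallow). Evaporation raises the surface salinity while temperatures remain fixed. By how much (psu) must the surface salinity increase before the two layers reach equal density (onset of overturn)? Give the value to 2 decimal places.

Neutral buoyancy requires −α(T_deep − T_surf) + β(S_deep − S_surf′) = 0.
S_surf′ = S_deep − (α/β)·ΔT = 38.65 − (2.4 × 10⁻⁴/8.1 × 10⁻⁴)·(+3.2) = 37.7019 psu.
Increase required: 37.7019 − 37.16 = 0.5419 psu.

0.54 psu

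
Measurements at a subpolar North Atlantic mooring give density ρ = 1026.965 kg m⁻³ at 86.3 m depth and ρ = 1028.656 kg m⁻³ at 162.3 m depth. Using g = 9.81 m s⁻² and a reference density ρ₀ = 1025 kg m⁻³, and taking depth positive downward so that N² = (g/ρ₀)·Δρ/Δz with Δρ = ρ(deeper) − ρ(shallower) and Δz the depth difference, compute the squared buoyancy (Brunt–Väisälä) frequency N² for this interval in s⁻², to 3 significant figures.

Δρ = 1028.656 − 1026.965 = 1.691 kg m⁻³ over Δz = 162.3 − 86.3 = 76 m.
N² = (9.81/1025) × (1.691/76) = 2.1295 × 10⁻⁴ s⁻² ≈ 2.13 × 10⁻⁴ s⁻².
A positive N² confirms static stability across the interval.

2.13 × 10⁻⁴ s⁻²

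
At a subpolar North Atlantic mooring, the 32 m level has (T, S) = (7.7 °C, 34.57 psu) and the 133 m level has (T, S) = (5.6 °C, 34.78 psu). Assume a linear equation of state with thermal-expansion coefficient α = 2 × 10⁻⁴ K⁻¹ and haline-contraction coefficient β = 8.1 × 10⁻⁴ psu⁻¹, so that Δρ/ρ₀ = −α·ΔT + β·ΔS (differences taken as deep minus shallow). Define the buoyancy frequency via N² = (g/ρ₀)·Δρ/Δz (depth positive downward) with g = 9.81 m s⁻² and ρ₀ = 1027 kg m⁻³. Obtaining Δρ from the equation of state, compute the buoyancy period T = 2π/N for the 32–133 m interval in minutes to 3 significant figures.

ΔT = -2.1 K, ΔS = +0.21 psu (deep − shallow).
Δρ/ρ₀ = −αΔT + βΔS = 4.20 × 10⁻⁴ + 1.701 × 10⁻⁴ = 5.901 × 10⁻⁴, so Δρ ≈ 0.6060 kg m⁻³.
N² = (g/ρ₀)·Δρ/Δz = g·(Δρ/ρ₀)/Δz = 9.81 × 5.901 × 10⁻⁴ / 101 = 5.7316 × 10⁻⁵ s⁻².
N = √(5.7316 × 10⁻⁵) = 7.5707 × 10⁻³ rad s⁻¹ → T = 2π/N = 829.93 s = 13.832 min ≈ 13.8 min.

13.8 min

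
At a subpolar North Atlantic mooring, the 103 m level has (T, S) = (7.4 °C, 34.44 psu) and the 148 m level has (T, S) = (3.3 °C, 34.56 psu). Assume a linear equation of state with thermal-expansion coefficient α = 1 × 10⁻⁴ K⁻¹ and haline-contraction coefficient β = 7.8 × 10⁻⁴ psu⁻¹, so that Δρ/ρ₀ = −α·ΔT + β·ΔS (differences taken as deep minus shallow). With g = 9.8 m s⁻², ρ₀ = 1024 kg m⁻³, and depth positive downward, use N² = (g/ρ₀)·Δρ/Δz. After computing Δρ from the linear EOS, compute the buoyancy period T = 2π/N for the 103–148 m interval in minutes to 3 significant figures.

ΔT = -4.1 K, ΔS = +0.12 psu (deep − shallow).
Δρ/ρ₀ = −αΔT + βΔS = 4.10 × 10⁻⁴ + 9.36 × 10⁻⁵ = 5.036 × 10⁻⁴, so Δρ ≈ 0.5157 kg m⁻³.
N² = (g/ρ₀)·Δρ/Δz = g·(Δρ/ρ₀)/Δz = 9.8 × 5.036 × 10⁻⁴ / 45 = 1.0967 × 10⁻⁴ s⁻².
N = √(1.0967 × 10⁻⁴) = 0.010472 rad s⁻¹ → T = 2π/N = 600.00 s = 10.000 min ≈ 10.0 min.

10.0 min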